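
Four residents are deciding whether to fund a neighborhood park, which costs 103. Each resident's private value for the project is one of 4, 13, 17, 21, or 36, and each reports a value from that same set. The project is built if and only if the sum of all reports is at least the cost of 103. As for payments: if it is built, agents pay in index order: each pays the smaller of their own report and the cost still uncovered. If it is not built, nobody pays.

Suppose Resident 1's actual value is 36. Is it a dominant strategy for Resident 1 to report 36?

Consider the case where Resident 2 reports 13, Resident 3 reports 36 and Resident 4 reports 36.
Truthful report 36: project built, pays 36, utility 36 - 36 = 0.
Report 21 instead: project built, pays 21, utility 36 - 21 = 15.
Since 15 > 0, reporting 21 is strictly better here, so truthful reporting is not dominant.

No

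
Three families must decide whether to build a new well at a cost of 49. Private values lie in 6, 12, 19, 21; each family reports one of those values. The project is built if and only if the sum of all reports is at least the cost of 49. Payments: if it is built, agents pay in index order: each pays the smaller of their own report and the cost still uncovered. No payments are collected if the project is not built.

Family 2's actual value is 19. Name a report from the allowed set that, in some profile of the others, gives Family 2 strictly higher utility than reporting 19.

12

Suppose Family 1 reports 19 and Family 3 reports 19.
Report 19: project built, pays 19, utility 19 - 19 = 0.
Report 12: project built, pays 12, utility 19 - 12 = 7.
So reporting 12 beats truth here (7 > 0).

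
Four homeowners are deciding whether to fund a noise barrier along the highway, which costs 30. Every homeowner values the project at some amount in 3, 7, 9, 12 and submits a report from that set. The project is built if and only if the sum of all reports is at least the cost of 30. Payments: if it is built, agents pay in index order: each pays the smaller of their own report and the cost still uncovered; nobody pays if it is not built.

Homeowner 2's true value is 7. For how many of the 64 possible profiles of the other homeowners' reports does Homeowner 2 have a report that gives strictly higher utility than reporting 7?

20

Others report (3, 12, 12): truth gives 0; report 3 gives 4 > 0. Violating.
Others report (7, 9, 12): truth gives 0; report 3 gives 4 > 0. Violating.
Others report (7, 12, 9): truth gives 0; report 3 gives 4 > 0. Violating.
Others report (7, 12, 12): truth gives 0; report 3 gives 4 > 0. Violating.
Others report (3, 3, 3): truth gives 0; no alternative beats it.
Others report (3, 3, 7): truth gives 0; no alternative beats it.
(Checking all 64 profiles: 20 have a profitable deviation, 44 do not.)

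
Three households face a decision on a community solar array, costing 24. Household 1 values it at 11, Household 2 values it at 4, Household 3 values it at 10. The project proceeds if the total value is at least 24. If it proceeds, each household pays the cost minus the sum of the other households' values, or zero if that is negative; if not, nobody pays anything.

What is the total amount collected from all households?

22

Total value 25 ≥ cost 24, so it is built.
Household 1: others sum to 14; max(0, 24 - 14) = 10.
Household 2: others sum to 21; max(0, 24 - 21) = 3.
Household 3: others sum to 15; max(0, 24 - 15) = 9.
Total collected = 10 + 3 + 9 = 22.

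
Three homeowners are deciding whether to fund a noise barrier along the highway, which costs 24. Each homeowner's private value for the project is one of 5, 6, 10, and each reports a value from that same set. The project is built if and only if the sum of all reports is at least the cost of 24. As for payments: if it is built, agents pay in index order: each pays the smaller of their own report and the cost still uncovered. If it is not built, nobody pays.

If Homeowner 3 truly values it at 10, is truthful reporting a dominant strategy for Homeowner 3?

Check each profile of the others' reports and compare truth against every alternative report.
Others report (6, 10): truth gives 2, best alternative gives 0.
Others report (10, 6): truth gives 2, best alternative gives 0.
Others report (5, 10): truth gives 1, best alternative gives 0.
Others report (10, 5): truth gives 1, best alternative gives 0.
Others report (10, 10): truth gives 6, best alternative gives 6.
Others report (5, 5): truth gives 0, best alternative gives 0.
(Remaining 3 profiles checked similarly; truth is weakly best in each.)
In every case the truthful report is at least as good as any alternative, so it is a dominant strategy.

Yes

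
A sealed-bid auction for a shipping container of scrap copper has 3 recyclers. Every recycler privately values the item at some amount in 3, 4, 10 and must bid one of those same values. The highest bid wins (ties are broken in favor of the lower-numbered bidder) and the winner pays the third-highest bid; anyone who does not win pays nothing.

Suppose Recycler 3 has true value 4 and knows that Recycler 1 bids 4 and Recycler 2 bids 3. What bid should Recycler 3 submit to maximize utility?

10

Bid 3: loses, pays 0, utility 0.
Bid 4: loses, pays 0, utility 0.
Bid 10: wins, pays 3, utility 4 - 3 = 1.
The best choice is 10 with utility 1.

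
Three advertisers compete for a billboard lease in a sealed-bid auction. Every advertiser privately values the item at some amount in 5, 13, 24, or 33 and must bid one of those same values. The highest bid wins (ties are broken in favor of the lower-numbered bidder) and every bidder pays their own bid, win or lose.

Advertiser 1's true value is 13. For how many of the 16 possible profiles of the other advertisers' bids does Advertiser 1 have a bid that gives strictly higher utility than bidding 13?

Others bid (5, 5): truth gives 0; bid 5 gives 8 > 0. Violating.
Others bid (5, 24): truth gives -13; bid 5 gives -5 > -13. Violating.
Others bid (5, 33): truth gives -13; bid 5 gives -5 > -13. Violating.
Others bid (13, 24): truth gives -13; bid 5 gives -5 > -13. Violating.
Others bid (5, 13): truth gives 0; no alternative beats it.
Others bid (13, 5): truth gives 0; no alternative beats it.
(Checking all 16 profiles: 13 have a profitable deviation, 3 do not.)

13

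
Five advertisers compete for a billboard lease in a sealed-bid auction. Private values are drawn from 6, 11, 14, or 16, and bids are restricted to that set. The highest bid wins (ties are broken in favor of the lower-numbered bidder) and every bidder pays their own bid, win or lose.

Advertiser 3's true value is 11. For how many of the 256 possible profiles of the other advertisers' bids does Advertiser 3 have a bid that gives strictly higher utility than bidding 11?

252

Others bid (6, 6, 6, 14): truth gives -11; bid 14 gives -3 > -11. Violating.
Others bid (6, 6, 6, 16): truth gives -11; bid 16 gives -5 > -11. Violating.
Others bid (6, 6, 11, 14): truth gives -11; bid 14 gives -3 > -11. Violating.
Others bid (6, 6, 11, 16): truth gives -11; bid 16 gives -5 > -11. Violating.
Others bid (6, 6, 6, 6): truth gives 0; no alternative beats it.
Others bid (6, 6, 6, 11): truth gives 0; no alternative beats it.
(Checking all 256 profiles: 252 have a profitable deviation, 4 do not.)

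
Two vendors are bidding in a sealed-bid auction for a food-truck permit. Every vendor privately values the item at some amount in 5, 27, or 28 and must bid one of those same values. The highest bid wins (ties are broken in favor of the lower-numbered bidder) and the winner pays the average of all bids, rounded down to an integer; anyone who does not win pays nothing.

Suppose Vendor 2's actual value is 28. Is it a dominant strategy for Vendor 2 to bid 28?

Yes

Check each profile of the others' bids and compare truth against every alternative bid.
Others bid (27): truth gives 1, best alternative gives 0.
Others bid (5): truth gives 12, best alternative gives 12.
Others bid (28): truth gives 0, best alternative gives 0.
In every case the truthful bid is at least as good as any alternative, so it is a dominant strategy.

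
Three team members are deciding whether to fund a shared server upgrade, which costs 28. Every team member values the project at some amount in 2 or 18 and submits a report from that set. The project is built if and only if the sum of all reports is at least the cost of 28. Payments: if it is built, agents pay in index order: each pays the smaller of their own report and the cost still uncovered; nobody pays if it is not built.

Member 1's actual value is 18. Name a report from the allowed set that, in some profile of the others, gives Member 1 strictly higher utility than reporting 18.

2

Suppose Member 2 reports 18 and Member 3 reports 18.
Report 18: project built, pays 18, utility 18 - 18 = 0.
Report 2: project built, pays 2, utility 18 - 2 = 16.
So reporting 2 beats truth here (16 > 0).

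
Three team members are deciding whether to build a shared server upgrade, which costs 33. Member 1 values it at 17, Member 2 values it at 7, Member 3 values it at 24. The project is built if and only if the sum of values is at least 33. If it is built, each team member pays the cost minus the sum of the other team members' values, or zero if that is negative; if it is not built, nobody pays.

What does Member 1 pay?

Total value 48 ≥ cost 33, so the project is built.
The other team members' values sum to 31.
Cost minus that sum is 33 - 31 = 2.

2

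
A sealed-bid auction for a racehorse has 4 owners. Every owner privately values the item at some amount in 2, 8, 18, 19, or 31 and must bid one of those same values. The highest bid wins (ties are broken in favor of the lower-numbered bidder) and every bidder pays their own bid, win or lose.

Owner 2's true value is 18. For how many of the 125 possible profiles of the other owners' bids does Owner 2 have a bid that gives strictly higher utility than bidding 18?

Others bid (2, 2, 2): truth gives 0; bid 8 gives 10 > 0. Violating.
Others bid (2, 2, 8): truth gives 0; bid 8 gives 10 > 0. Violating.
Others bid (2, 2, 19): truth gives -18; bid 19 gives -1 > -18. Violating.
Others bid (2, 2, 31): truth gives -18; bid 2 gives -2 > -18. Violating.
Others bid (2, 2, 18): truth gives 0; no alternative beats it.
Others bid (2, 8, 18): truth gives 0; no alternative beats it.
(Checking all 125 profiles: 111 have a profitable deviation, 14 do not.)

111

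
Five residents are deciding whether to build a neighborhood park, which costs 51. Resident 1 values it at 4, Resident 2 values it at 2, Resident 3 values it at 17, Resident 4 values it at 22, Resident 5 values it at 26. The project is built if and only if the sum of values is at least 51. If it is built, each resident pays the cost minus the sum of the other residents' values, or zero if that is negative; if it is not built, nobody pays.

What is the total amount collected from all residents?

8

Total value 71 ≥ cost 51, so it is built.
Resident 1: others sum to 67; max(0, 51 - 67) = 0.
Resident 2: others sum to 69; max(0, 51 - 69) = 0.
Resident 3: others sum to 54; max(0, 51 - 54) = 0.
Resident 4: others sum to 49; max(0, 51 - 49) = 2.
Resident 5: others sum to 45; max(0, 51 - 45) = 6.
Total collected = 0 + 0 + 0 + 2 + 6 = 8.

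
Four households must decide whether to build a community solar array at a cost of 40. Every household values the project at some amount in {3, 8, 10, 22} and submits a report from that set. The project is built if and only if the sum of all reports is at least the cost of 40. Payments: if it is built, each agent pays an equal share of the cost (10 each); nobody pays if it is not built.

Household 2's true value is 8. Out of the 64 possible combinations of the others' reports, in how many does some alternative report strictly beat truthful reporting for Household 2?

Others report (3, 8, 22): truth gives -2; report 3 gives 0 > -2. Violating.
Others report (3, 10, 22): truth gives -2; report 3 gives 0 > -2. Violating.
Others report (3, 22, 8): truth gives -2; report 3 gives 0 > -2. Violating.
Others report (3, 22, 10): truth gives -2; report 3 gives 0 > -2. Violating.
Others report (3, 3, 3): truth gives 0; no alternative beats it.
Others report (3, 3, 8): truth gives 0; no alternative beats it.
(Checking all 64 profiles: 12 have a profitable deviation, 52 do not.)

12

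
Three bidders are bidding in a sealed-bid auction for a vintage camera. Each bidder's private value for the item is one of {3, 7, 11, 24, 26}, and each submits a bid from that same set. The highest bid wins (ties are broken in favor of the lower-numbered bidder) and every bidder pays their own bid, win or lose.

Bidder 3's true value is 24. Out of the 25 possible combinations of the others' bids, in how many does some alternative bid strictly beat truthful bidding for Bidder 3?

Others bid (3, 3): truth gives 0; bid 7 gives 17 > 0. Violating.
Others bid (3, 7): truth gives 0; bid 11 gives 13 > 0. Violating.
Others bid (3, 24): truth gives -24; bid 26 gives -2 > -24. Violating.
Others bid (3, 26): truth gives -24; bid 3 gives -3 > -24. Violating.
Others bid (3, 11): truth gives 0; no alternative beats it.
Others bid (7, 11): truth gives 0; no alternative beats it.
(Checking all 25 profiles: 20 have a profitable deviation, 5 do not.)

20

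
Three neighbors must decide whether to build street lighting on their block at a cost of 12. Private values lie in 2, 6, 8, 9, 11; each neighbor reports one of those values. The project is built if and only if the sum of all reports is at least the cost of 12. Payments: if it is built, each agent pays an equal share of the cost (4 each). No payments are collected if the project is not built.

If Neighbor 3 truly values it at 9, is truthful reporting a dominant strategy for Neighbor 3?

Check each profile of the others' reports and compare truth against every alternative report.
Others report (2, 2): truth gives 5, best alternative gives 5.
Others report (2, 6): truth gives 5, best alternative gives 5.
Others report (2, 8): truth gives 5, best alternative gives 5.
Others report (2, 9): truth gives 5, best alternative gives 5.
Others report (2, 11): truth gives 5, best alternative gives 5.
Others report (6, 2): truth gives 5, best alternative gives 5.
(Remaining 19 profiles checked similarly; truth is weakly best in each.)
In every case the truthful report is at least as good as any alternative, so it is a dominant strategy.

Yes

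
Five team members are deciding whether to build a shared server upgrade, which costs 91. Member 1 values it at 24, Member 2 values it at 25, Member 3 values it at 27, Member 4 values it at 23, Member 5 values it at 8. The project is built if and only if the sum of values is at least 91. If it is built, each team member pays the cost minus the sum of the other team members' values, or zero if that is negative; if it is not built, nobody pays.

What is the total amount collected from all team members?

35

Total value 107 ≥ cost 91, so it is built.
Member 1: others sum to 83; max(0, 91 - 83) = 8.
Member 2: others sum to 82; max(0, 91 - 82) = 9.
Member 3: others sum to 80; max(0, 91 - 80) = 11.
Member 4: others sum to 84; max(0, 91 - 84) = 7.
Member 5: others sum to 99; max(0, 91 - 99) = 0.
Total collected = 8 + 9 + 11 + 7 + 0 = 35.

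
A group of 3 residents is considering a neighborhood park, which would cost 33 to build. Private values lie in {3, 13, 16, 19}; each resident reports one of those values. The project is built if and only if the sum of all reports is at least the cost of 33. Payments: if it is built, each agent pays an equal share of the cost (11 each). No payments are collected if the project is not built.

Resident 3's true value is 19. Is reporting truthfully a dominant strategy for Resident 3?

Check each profile of the others' reports and compare truth against every alternative report.
Others report (3, 13): truth gives 8, best alternative gives 0.
Others report (13, 3): truth gives 8, best alternative gives 0.
Others report (3, 16): truth gives 8, best alternative gives 8.
Others report (3, 19): truth gives 8, best alternative gives 8.
Others report (13, 13): truth gives 8, best alternative gives 8.
Others report (13, 16): truth gives 8, best alternative gives 8.
(Remaining 10 profiles checked similarly; truth is weakly best in each.)
In every case the truthful report is at least as good as any alternative, so it is a dominant strategy.

Yes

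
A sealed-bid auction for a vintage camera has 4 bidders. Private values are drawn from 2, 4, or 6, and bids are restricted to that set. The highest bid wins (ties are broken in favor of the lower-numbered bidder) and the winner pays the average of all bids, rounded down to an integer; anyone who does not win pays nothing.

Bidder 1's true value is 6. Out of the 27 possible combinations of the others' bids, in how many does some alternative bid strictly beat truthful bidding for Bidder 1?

4

Others bid (2, 2, 2): truth gives 3; bid 2 gives 4 > 3. Violating.
Others bid (2, 4, 4): truth gives 2; bid 4 gives 3 > 2. Violating.
Others bid (4, 2, 4): truth gives 2; bid 4 gives 3 > 2. Violating.
Others bid (4, 4, 2): truth gives 2; bid 4 gives 3 > 2. Violating.
Others bid (2, 2, 4): truth gives 3; no alternative beats it.
Others bid (2, 2, 6): truth gives 2; no alternative beats it.
(Checking all 27 profiles: 4 have a profitable deviation, 23 do not.)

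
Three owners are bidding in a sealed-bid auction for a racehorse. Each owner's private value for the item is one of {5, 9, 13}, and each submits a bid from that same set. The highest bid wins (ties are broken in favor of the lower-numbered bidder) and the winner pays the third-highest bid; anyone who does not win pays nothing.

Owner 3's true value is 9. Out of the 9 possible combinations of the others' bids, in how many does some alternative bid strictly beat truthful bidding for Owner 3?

2

Others bid (5, 9): truth gives 0; bid 13 gives 4 > 0. Violating.
Others bid (9, 5): truth gives 0; bid 13 gives 4 > 0. Violating.
Others bid (5, 5): truth gives 4; no alternative beats it.
Others bid (5, 13): truth gives 0; no alternative beats it.
(Checking all 9 profiles: 2 have a profitable deviation, 7 do not.)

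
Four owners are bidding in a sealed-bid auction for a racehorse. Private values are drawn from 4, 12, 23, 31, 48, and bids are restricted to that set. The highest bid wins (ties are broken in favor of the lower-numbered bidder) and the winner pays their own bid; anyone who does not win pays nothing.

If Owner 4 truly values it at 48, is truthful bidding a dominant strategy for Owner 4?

Consider the case where Owner 1 bids 4, Owner 2 bids 4 and Owner 3 bids 4.
Truthful bid 48: wins, pays 48, utility 48 - 48 = 0.
Bid 12 instead: wins, pays 12, utility 48 - 12 = 36.
Since 36 > 0, bidding 12 is strictly better here, so truthful bidding is not dominant.

No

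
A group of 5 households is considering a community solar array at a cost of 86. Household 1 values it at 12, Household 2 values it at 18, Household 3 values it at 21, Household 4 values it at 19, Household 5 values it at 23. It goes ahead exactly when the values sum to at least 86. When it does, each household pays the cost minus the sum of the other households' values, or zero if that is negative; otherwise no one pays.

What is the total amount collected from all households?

58

Total value 93 ≥ cost 86, so it is built.
Household 1: others sum to 81; max(0, 86 - 81) = 5.
Household 2: others sum to 75; max(0, 86 - 75) = 11.
Household 3: others sum to 72; max(0, 86 - 72) = 14.
Household 4: others sum to 74; max(0, 86 - 74) = 12.
Household 5: others sum to 70; max(0, 86 - 70) = 16.
Total collected = 5 + 11 + 14 + 12 + 16 = 58.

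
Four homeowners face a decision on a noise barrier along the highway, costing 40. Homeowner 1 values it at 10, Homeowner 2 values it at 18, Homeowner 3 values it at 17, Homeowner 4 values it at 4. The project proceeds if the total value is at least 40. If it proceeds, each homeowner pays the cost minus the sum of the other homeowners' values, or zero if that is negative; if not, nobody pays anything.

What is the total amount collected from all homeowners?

18

Total value 49 ≥ cost 40, so it is built.
Homeowner 1: others sum to 39; max(0, 40 - 39) = 1.
Homeowner 2: others sum to 31; max(0, 40 - 31) = 9.
Homeowner 3: others sum to 32; max(0, 40 - 32) = 8.
Homeowner 4: others sum to 45; max(0, 40 - 45) = 0.
Total collected = 1 + 9 + 8 + 0 = 18.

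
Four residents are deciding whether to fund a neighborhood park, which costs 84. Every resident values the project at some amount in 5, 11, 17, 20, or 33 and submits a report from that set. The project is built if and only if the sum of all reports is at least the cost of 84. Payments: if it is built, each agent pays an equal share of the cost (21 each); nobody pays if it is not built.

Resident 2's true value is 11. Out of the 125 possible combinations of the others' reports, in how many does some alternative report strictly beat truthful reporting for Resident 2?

6

Others report (11, 33, 33): truth gives -10; report 5 gives 0 > -10. Violating.
Others report (20, 20, 33): truth gives -10; report 5 gives 0 > -10. Violating.
Others report (20, 33, 20): truth gives -10; report 5 gives 0 > -10. Violating.
Others report (33, 11, 33): truth gives -10; report 5 gives 0 > -10. Violating.
Others report (5, 5, 5): truth gives 0; no alternative beats it.
Others report (5, 5, 11): truth gives 0; no alternative beats it.
(Checking all 125 profiles: 6 have a profitable deviation, 119 do not.)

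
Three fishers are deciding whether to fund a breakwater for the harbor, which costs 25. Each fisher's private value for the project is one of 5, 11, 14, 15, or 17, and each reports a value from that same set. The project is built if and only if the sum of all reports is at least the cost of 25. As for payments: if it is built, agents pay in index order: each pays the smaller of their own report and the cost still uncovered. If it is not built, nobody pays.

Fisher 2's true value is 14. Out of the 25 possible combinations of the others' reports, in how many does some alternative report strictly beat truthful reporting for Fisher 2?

23

Others report (5, 11): truth gives 0; report 11 gives 3 > 0. Violating.
Others report (5, 14): truth gives 0; report 11 gives 3 > 0. Violating.
Others report (5, 15): truth gives 0; report 5 gives 9 > 0. Violating.
Others report (5, 17): truth gives 0; report 5 gives 9 > 0. Violating.
Others report (5, 5): truth gives 0; no alternative beats it.
Others report (14, 5): truth gives 3; no alternative beats it.
(Checking all 25 profiles: 23 have a profitable deviation, 2 do not.)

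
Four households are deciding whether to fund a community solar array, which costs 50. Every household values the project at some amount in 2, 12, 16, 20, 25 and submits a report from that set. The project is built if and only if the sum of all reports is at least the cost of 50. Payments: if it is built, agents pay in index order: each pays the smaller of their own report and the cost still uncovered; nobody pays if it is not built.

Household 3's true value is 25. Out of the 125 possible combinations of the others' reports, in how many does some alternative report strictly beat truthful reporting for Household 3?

Others report (2, 12, 16): truth gives 0; report 20 gives 5 > 0. Violating.
Others report (2, 12, 20): truth gives 0; report 16 gives 9 > 0. Violating.
Others report (2, 12, 25): truth gives 0; report 12 gives 13 > 0. Violating.
Others report (2, 16, 12): truth gives 0; report 20 gives 5 > 0. Violating.
Others report (2, 2, 2): truth gives 0; no alternative beats it.
Others report (2, 2, 12): truth gives 0; no alternative beats it.
(Checking all 125 profiles: 99 have a profitable deviation, 26 do not.)

99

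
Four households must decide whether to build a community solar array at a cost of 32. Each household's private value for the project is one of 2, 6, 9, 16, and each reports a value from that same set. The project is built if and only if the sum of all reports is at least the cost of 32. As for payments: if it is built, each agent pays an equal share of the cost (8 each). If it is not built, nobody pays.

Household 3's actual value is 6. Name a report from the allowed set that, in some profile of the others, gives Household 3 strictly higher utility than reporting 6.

2

Suppose Household 1 reports 2, Household 2 reports 9 and Household 4 reports 16.
Report 6: project built, pays 8, utility 6 - 8 = -2.
Report 2: project not built, utility 0.
So reporting 2 beats truth here (0 > -2).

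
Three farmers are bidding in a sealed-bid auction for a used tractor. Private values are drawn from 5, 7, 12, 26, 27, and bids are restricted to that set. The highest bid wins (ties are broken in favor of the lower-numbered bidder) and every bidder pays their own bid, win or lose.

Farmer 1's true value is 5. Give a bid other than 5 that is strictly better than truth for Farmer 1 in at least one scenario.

Suppose Farmer 2 bids 5 and Farmer 3 bids 7.
Bid 5: loses but pays 5, utility -5.
Bid 7: wins, pays 7, utility 5 - 7 = -2.
So bidding 7 beats truth here (-2 > -5).

7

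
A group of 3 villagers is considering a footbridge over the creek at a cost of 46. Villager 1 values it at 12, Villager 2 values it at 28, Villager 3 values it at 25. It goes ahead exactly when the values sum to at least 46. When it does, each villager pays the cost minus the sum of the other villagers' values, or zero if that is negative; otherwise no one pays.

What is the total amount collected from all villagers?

15

Total value 65 ≥ cost 46, so it is built.
Villager 1: others sum to 53; max(0, 46 - 53) = 0.
Villager 2: others sum to 37; max(0, 46 - 37) = 9.
Villager 3: others sum to 40; max(0, 46 - 40) = 6.
Total collected = 0 + 9 + 6 = 15.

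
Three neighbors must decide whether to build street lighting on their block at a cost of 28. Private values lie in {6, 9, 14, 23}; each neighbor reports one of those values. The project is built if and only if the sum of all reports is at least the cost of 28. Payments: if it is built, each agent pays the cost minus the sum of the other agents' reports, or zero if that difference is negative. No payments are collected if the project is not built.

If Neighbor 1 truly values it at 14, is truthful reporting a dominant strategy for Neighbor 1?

Yes

Check each profile of the others' reports and compare truth against every alternative report.
Others report (6, 23): truth gives 14, best alternative gives 14.
Others report (9, 23): truth gives 14, best alternative gives 14.
Others report (14, 14): truth gives 14, best alternative gives 14.
Others report (14, 23): truth gives 14, best alternative gives 14.
Others report (23, 6): truth gives 14, best alternative gives 14.
Others report (23, 9): truth gives 14, best alternative gives 14.
(Remaining 10 profiles checked similarly; truth is weakly best in each.)
In every case the truthful report is at least as good as any alternative, so it is a dominant strategy.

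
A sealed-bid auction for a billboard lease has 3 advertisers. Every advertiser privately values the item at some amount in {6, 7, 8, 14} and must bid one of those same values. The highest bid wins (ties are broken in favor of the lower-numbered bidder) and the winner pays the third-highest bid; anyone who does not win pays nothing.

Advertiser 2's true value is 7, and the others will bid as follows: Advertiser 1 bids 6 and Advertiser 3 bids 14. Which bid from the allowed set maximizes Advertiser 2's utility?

Bid 6: loses, pays 0, utility 0.
Bid 7: loses, pays 0, utility 0.
Bid 8: loses, pays 0, utility 0.
Bid 14: wins, pays 6, utility 7 - 6 = 1.
The best choice is 14 with utility 1.

14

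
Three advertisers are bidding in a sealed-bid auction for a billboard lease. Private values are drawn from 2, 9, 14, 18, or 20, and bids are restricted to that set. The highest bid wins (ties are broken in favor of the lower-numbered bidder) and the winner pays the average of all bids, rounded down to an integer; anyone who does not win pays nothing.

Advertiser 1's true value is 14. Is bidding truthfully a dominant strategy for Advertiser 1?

Consider the case where Advertiser 2 bids 2 and Advertiser 3 bids 2.
Truthful bid 14: wins, pays 6, utility 14 - 6 = 8.
Bid 2 instead: wins, pays 2, utility 14 - 2 = 12.
Since 12 > 8, bidding 2 is strictly better here, so truthful bidding is not dominant.

No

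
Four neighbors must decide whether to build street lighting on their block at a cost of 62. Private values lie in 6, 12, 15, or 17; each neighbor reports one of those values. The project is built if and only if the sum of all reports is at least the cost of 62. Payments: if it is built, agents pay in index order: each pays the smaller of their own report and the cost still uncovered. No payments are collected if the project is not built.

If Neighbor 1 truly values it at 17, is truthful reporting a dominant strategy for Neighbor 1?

Consider the case where Neighbor 2 reports 15, Neighbor 3 reports 15 and Neighbor 4 reports 17.
Truthful report 17: project built, pays 17, utility 17 - 17 = 0.
Report 15 instead: project built, pays 15, utility 17 - 15 = 2.
Since 2 > 0, reporting 15 is strictly better here, so truthful reporting is not dominant.

No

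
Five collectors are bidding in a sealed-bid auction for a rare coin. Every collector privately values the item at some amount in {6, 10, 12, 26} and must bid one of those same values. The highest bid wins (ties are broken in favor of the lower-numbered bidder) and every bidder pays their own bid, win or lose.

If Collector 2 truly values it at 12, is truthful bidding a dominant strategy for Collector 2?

Consider the case where Collector 1 bids 6, Collector 3 bids 6, Collector 4 bids 6 and Collector 5 bids 6.
Truthful bid 12: wins, pays 12, utility 12 - 12 = 0.
Bid 10 instead: wins, pays 10, utility 12 - 10 = 2.
Since 2 > 0, bidding 10 is strictly better here, so truthful bidding is not dominant.

No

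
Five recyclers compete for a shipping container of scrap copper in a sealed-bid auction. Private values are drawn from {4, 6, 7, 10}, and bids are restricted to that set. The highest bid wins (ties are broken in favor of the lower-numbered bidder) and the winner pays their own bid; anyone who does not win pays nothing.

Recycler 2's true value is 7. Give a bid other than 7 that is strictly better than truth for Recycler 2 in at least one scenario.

6

Suppose Recycler 1 bids 4, Recycler 3 bids 4, Recycler 4 bids 4 and Recycler 5 bids 4.
Bid 7: wins, pays 7, utility 7 - 7 = 0.
Bid 6: wins, pays 6, utility 7 - 6 = 1.
So bidding 6 beats truth here (1 > 0).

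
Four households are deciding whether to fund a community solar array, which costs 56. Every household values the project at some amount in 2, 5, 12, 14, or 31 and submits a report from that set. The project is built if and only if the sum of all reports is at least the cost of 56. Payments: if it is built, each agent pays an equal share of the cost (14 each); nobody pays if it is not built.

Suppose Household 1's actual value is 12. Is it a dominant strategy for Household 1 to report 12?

Consider the case where Household 2 reports 2, Household 3 reports 12 and Household 4 reports 31.
Truthful report 12: project built, pays 14, utility 12 - 14 = -2.
Report 2 instead: project not built, utility 0.
Since 0 > -2, reporting 2 is strictly better here, so truthful reporting is not dominant.

No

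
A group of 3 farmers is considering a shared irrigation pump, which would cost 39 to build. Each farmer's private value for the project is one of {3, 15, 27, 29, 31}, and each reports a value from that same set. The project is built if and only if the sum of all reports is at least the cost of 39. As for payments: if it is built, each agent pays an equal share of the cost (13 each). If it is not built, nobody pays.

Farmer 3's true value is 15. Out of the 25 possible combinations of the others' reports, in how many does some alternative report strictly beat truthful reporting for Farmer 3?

2

Others report (3, 15): truth gives 0; report 27 gives 2 > 0. Violating.
Others report (15, 3): truth gives 0; report 27 gives 2 > 0. Violating.
Others report (3, 3): truth gives 0; no alternative beats it.
Others report (3, 27): truth gives 2; no alternative beats it.
(Checking all 25 profiles: 2 have a profitable deviation, 23 do not.)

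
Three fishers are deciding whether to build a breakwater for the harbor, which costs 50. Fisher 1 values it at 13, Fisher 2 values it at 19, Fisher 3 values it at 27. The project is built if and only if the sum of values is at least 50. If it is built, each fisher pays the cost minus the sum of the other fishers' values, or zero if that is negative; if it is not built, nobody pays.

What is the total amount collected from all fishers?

32

Total value 59 ≥ cost 50, so it is built.
Fisher 1: others sum to 46; max(0, 50 - 46) = 4.
Fisher 2: others sum to 40; max(0, 50 - 40) = 10.
Fisher 3: others sum to 32; max(0, 50 - 32) = 18.
Total collected = 4 + 10 + 18 = 32.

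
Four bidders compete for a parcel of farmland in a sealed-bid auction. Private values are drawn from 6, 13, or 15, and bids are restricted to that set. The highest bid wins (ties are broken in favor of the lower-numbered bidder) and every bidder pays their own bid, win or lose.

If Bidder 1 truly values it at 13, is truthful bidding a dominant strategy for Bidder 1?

Consider the case where Bidder 2 bids 6, Bidder 3 bids 6 and Bidder 4 bids 6.
Truthful bid 13: wins, pays 13, utility 13 - 13 = 0.
Bid 6 instead: wins, pays 6, utility 13 - 6 = 7.
Since 7 > 0, bidding 6 is strictly better here, so truthful bidding is not dominant.

No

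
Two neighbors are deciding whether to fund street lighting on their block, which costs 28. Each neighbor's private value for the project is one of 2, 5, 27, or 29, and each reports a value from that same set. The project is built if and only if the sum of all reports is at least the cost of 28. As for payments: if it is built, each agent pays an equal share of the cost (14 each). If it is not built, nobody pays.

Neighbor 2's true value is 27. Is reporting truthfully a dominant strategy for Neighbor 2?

Yes

Check each profile of the others' reports and compare truth against every alternative report.
Others report (2): truth gives 13, best alternative gives 13.
Others report (5): truth gives 13, best alternative gives 13.
Others report (27): truth gives 13, best alternative gives 13.
Others report (29): truth gives 13, best alternative gives 13.
In every case the truthful report is at least as good as any alternative, so it is a dominant strategy.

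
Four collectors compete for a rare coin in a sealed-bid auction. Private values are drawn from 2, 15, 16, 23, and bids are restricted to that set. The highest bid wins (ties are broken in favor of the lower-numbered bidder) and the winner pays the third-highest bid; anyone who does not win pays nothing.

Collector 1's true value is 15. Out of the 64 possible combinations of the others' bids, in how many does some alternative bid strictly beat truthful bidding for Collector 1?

6

Others bid (2, 2, 16): truth gives 0; bid 16 gives 13 > 0. Violating.
Others bid (2, 2, 23): truth gives 0; bid 23 gives 13 > 0. Violating.
Others bid (2, 16, 2): truth gives 0; bid 16 gives 13 > 0. Violating.
Others bid (2, 23, 2): truth gives 0; bid 23 gives 13 > 0. Violating.
Others bid (2, 2, 2): truth gives 13; no alternative beats it.
Others bid (2, 2, 15): truth gives 13; no alternative beats it.
(Checking all 64 profiles: 6 have a profitable deviation, 58 do not.)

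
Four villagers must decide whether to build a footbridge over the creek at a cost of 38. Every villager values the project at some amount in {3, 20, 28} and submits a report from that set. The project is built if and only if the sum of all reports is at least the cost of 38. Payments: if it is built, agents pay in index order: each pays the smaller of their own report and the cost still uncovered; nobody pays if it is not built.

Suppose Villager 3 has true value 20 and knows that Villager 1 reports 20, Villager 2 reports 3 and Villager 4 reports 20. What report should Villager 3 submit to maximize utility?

Report 3: project built, pays 3, utility 20 - 3 = 17.
Report 20: project built, pays 15, utility 20 - 15 = 5.
Report 28: project built, pays 15, utility 20 - 15 = 5.
The best choice is 3 with utility 17.

3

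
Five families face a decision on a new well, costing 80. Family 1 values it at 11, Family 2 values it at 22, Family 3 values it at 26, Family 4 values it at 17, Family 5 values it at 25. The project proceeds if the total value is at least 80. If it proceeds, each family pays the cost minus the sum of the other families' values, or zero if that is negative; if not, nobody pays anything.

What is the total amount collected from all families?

10

Total value 101 ≥ cost 80, so it is built.
Family 1: others sum to 90; max(0, 80 - 90) = 0.
Family 2: others sum to 79; max(0, 80 - 79) = 1.
Family 3: others sum to 75; max(0, 80 - 75) = 5.
Family 4: others sum to 84; max(0, 80 - 84) = 0.
Family 5: others sum to 76; max(0, 80 - 76) = 4.
Total collected = 0 + 1 + 5 + 0 + 4 = 10.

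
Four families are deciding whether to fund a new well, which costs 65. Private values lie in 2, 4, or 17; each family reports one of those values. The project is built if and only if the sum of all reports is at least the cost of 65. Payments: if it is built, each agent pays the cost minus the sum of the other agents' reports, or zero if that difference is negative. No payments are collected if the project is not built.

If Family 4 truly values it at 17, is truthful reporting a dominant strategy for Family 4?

Yes

Check each profile of the others' reports and compare truth against every alternative report.
Others report (17, 17, 17): truth gives 3, best alternative gives 0.
Others report (2, 2, 2): truth gives 0, best alternative gives 0.
Others report (2, 2, 4): truth gives 0, best alternative gives 0.
Others report (2, 2, 17): truth gives 0, best alternative gives 0.
Others report (2, 4, 2): truth gives 0, best alternative gives 0.
Others report (2, 4, 4): truth gives 0, best alternative gives 0.
(Remaining 21 profiles checked similarly; truth is weakly best in each.)
In every case the truthful report is at least as good as any alternative, so it is a dominant strategy.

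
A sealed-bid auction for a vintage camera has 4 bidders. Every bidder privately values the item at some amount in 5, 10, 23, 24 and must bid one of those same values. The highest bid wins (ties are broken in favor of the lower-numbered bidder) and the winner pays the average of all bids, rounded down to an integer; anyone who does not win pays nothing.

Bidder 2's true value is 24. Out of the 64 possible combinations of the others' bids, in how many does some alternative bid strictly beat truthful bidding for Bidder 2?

Others bid (5, 5, 5): truth gives 15; bid 10 gives 18 > 15. Violating.
Others bid (5, 5, 10): truth gives 13; bid 10 gives 17 > 13. Violating.
Others bid (5, 10, 5): truth gives 13; bid 10 gives 17 > 13. Violating.
Others bid (5, 10, 10): truth gives 12; bid 10 gives 16 > 12. Violating.
Others bid (5, 5, 23): truth gives 10; no alternative beats it.
Others bid (5, 5, 24): truth gives 10; no alternative beats it.
(Checking all 64 profiles: 6 have a profitable deviation, 58 do not.)

6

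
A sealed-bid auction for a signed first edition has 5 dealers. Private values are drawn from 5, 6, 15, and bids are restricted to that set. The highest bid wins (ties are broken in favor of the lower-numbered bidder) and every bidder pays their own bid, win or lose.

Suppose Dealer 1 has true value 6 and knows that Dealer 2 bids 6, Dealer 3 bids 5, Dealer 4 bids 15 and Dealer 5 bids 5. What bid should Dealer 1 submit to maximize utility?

5

Bid 5: loses but pays 5, utility -5.
Bid 6: loses but pays 6, utility -6.
Bid 15: wins, pays 15, utility 6 - 15 = -9.
The best choice is 5 with utility -5.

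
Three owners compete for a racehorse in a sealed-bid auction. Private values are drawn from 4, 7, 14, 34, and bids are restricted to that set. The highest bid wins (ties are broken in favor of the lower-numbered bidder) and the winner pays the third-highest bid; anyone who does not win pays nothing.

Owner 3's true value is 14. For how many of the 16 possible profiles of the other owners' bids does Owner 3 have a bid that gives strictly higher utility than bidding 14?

4

Others bid (4, 14): truth gives 0; bid 34 gives 10 > 0. Violating.
Others bid (7, 14): truth gives 0; bid 34 gives 7 > 0. Violating.
Others bid (14, 4): truth gives 0; bid 34 gives 10 > 0. Violating.
Others bid (14, 7): truth gives 0; bid 34 gives 7 > 0. Violating.
Others bid (4, 4): truth gives 10; no alternative beats it.
Others bid (4, 7): truth gives 10; no alternative beats it.
(Checking all 16 profiles: 4 have a profitable deviation, 12 do not.)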